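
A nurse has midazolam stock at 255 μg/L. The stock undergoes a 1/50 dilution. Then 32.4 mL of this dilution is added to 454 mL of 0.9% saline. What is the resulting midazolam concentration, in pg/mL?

Overall dilution factor = 50 × 15.01 = 751.
255 μg/L / 751 = 0.340 μg/L = 340 pg/mL.

340 pg/mL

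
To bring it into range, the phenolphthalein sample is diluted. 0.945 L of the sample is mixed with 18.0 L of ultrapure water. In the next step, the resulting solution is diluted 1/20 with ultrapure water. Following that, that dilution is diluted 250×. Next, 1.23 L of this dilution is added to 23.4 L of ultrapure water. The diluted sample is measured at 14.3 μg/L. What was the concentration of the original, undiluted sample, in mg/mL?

Overall dilution factor = 20.05 × 20 × 250 × 20.02 = 2.01 × 10⁶.
Original = 14.3 μg/L × 2.01 × 10⁶ = 2.87 × 10⁷ μg/L = 28.7 mg/mL.

28.7 mg/mL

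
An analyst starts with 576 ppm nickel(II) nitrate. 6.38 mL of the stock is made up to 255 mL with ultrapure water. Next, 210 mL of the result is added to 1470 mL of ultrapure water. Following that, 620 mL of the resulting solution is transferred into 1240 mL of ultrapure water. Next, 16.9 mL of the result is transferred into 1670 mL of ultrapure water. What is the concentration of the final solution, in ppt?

Overall dilution factor = 39.97 × 8 × 3 × 99.82 = 9.57 × 10⁴.
576 ppm / 9.57 × 10⁴ = 6.02 × 10⁻³ ppm = 6020 ppt.

6020 ppt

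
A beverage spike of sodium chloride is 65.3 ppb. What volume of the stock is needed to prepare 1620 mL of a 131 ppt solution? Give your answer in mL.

131 ppt = 0.131 ppb.
V₁ = C₂V₂/C₁ = 0.131 × 1620 / 65.3 = 3.25 mL.

3.25 mL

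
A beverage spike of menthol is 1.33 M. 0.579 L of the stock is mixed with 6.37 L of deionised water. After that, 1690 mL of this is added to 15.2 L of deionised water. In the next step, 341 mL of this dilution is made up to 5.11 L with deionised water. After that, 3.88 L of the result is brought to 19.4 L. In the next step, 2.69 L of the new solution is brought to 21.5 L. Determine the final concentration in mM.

0.0185 mM

Overall dilution factor = 12.00 × 9.994 × 14.99 × 5 × 7.993 = 7.18 × 10⁴.
1.33 M / 7.18 × 10⁴ = 1.85 × 10⁻⁵ M = 0.0185 mM.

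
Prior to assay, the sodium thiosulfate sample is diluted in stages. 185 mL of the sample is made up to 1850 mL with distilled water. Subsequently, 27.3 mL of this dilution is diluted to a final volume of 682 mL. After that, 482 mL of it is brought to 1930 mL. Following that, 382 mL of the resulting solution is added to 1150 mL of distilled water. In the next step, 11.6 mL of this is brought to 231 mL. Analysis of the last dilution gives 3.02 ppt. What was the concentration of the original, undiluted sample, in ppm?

0.241 ppm

Overall dilution factor = 10 × 24.98 × 4.004 × 4.010 × 19.91 = 7.99 × 10⁴.
Original = 3.02 ppt × 7.99 × 10⁴ = 2.41 × 10⁵ ppt = 0.241 ppm.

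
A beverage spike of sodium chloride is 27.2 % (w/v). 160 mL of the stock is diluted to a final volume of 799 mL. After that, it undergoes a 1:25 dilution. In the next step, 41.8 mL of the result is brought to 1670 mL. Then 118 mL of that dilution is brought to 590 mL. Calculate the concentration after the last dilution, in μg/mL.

10.9 μg/mL

Overall dilution factor = 4.994 × 25 × 39.95 × 5 = 2.49 × 10⁴.
27.2 % (w/v) / 2.49 × 10⁴ = 1.09 × 10⁻³ % (w/v) = 10.9 μg/mL.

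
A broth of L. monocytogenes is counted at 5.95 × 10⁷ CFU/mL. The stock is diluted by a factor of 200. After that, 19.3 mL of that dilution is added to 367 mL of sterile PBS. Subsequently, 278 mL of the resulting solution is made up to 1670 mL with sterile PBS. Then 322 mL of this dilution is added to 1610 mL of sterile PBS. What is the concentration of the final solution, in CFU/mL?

Overall dilution factor = 200 × 20.02 × 6.007 × 6 = 1.44 × 10⁵.
5.95 × 10⁷ CFU/mL / 1.44 × 10⁵ = 412 CFU/mL.

412 CFU/mL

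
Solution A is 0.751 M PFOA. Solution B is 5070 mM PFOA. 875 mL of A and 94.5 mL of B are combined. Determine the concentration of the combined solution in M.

C_B = 5070 mM = 5.07 M.
C_mix = (C_A·V_A + C_B·V_B)/(V_A + V_B) = (0.751×875 + 5.07×94.5) / 969.5 = 1.17 M.

1.17 M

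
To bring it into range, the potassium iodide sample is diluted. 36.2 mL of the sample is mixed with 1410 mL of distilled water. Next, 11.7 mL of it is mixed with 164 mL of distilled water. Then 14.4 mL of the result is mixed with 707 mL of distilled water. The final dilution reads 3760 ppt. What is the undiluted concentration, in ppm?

113 ppm

Overall dilution factor = 39.95 × 15.02 × 50.10 = 3.01 × 10⁴.
Original = 3760 ppt × 3.01 × 10⁴ = 1.13 × 10⁸ ppt = 113 ppm.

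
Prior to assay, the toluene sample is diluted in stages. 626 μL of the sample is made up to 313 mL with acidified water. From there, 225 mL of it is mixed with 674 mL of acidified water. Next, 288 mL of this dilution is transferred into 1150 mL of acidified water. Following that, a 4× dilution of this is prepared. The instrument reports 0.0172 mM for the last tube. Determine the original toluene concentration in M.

0.686 M

Overall dilution factor = 500 × 3.996 × 4.993 × 4 = 3.99 × 10⁴.
Original = 0.0172 mM × 3.99 × 10⁴ = 686 mM = 0.686 M.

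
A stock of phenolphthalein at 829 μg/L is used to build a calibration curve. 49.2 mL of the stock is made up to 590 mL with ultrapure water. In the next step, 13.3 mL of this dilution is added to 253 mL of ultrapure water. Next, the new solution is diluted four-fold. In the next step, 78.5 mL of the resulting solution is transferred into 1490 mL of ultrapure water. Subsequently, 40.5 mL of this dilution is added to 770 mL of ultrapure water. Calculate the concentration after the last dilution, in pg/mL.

2.16 pg/mL

Overall dilution factor = 11.99 × 20.02 × 4 × 19.98 × 20.01 = 3.84 × 10⁵.
829 μg/L / 3.84 × 10⁵ = 2.16 × 10⁻³ μg/L = 2.16 pg/mL.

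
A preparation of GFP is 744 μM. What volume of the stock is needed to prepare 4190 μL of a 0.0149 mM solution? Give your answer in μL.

0.0149 mM = 14.9 μM.
V₁ = C₂V₂/C₁ = 14.9 × 4190 / 744 = 83.9 μL.

83.9 μL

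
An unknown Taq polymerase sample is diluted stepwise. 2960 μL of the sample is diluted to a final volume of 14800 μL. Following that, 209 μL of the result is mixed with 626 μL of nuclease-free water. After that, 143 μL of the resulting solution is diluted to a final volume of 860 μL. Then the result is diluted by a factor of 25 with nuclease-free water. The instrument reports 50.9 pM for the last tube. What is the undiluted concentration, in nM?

Overall dilution factor = 5 × 3.995 × 6.014 × 25 = 3003.
Original = 50.9 pM × 3003 = 1.53 × 10⁵ pM = 153 nM.

153 nM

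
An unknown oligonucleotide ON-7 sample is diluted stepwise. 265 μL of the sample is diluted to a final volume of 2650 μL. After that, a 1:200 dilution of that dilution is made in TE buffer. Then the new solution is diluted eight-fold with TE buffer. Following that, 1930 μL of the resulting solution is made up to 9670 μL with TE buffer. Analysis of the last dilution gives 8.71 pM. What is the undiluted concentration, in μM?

0.698 μM

Overall dilution factor = 10 × 200 × 8 × 5.010 = 8.02 × 10⁴.
Original = 8.71 pM × 8.02 × 10⁴ = 6.98 × 10⁵ pM = 0.698 μM.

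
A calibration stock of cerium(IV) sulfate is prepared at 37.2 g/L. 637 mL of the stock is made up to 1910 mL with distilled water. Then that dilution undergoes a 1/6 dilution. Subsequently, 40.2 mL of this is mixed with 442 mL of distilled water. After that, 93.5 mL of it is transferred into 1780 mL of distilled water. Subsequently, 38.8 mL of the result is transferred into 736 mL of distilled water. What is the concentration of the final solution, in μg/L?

431 μg/L

Overall dilution factor = 2.998 × 6 × 12.00 × 20.04 × 19.97 = 8.63 × 10⁴.
37.2 g/L / 8.63 × 10⁴ = 4.31 × 10⁻⁴ g/L = 431 μg/L.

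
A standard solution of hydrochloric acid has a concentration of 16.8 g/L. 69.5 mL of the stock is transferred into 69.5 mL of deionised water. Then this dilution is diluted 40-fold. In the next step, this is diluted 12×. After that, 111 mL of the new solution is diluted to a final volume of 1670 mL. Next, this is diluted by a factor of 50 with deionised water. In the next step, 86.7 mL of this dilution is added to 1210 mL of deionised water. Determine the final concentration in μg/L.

Overall dilution factor = 2 × 40 × 12 × 15.05 × 50 × 14.96 = 1.08 × 10⁷.
16.8 g/L / 1.08 × 10⁷ = 1.56 × 10⁻⁶ g/L = 1.56 μg/L.

1.56 μg/L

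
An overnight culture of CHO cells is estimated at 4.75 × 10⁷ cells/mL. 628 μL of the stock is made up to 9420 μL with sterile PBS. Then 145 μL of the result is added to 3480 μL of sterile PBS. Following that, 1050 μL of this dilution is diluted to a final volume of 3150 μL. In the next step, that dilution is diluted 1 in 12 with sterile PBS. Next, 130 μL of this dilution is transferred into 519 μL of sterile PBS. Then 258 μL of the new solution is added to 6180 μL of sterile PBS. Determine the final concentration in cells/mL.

28.2 cells/mL

Overall dilution factor = 15 × 25 × 3 × 12 × 4.992 × 24.95 = 1.68 × 10⁶.
4.75 × 10⁷ cells/mL / 1.68 × 10⁶ = 28.2 cells/mL.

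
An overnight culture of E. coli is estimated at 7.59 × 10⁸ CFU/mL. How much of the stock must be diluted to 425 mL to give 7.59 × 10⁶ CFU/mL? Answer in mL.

4.25 mL

V₁ = C₂V₂/C₁ = 7.59 × 10⁶ × 425 / 7.59 × 10⁸ = 4.25 mL.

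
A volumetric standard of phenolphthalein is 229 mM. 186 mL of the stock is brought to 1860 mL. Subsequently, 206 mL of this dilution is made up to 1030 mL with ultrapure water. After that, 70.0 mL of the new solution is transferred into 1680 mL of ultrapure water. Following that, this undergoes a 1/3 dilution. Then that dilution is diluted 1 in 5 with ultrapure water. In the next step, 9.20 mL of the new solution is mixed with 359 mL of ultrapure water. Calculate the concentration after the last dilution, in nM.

305 nM

Overall dilution factor = 10 × 5 × 25 × 3 × 5 × 40.02 = 7.50 × 10⁵.
229 mM / 7.50 × 10⁵ = 3.05 × 10⁻⁴ mM = 305 nM.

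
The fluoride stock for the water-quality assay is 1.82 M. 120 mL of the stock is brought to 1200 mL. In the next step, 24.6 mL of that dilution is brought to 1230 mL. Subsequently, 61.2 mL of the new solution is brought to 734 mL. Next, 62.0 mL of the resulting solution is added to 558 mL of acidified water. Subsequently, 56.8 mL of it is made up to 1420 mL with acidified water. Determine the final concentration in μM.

1.21 μM

Overall dilution factor = 10 × 50 × 11.99 × 10 × 25 = 1.50 × 10⁶.
1.82 M / 1.50 × 10⁶ = 1.21 × 10⁻⁶ M = 1.21 μM.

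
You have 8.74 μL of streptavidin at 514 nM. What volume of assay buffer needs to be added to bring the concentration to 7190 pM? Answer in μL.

616 μL

7190 pM = 7.19 nM.
V₂ = C₁V₁/C₂ = 514 × 8.74 / 7.19 = 625 μL.
Diluent to add = V₂ − V₁ = 625 − 8.74 = 616 μL.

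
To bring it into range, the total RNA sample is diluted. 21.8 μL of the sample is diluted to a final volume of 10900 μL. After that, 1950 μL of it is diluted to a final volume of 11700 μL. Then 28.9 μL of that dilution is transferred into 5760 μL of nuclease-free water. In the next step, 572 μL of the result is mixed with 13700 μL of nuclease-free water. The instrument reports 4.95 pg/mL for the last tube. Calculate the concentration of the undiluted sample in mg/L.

Overall dilution factor = 500 × 6 × 200.3 × 24.95 = 1.50 × 10⁷.
Original = 4.95 pg/mL × 1.50 × 10⁷ = 7.42 × 10⁷ pg/mL = 74.2 mg/L.

74.2 mg/L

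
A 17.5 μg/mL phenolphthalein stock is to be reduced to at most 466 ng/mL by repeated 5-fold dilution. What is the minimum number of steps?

3

Need 5ⁿ ≥ 37.6, so n ≥ log(37.6)/log(5) = 2.25.
Minimum whole steps: n = 3.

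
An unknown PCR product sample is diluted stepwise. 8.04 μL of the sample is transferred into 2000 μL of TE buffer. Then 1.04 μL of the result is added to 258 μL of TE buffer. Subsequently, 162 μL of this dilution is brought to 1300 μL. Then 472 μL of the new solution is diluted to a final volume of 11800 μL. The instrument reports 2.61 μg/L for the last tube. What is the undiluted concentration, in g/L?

32.6 g/L

Overall dilution factor = 249.8 × 249.1 × 8.025 × 25 = 1.25 × 10⁷.
Original = 2.61 μg/L × 1.25 × 10⁷ = 3.26 × 10⁷ μg/L = 32.6 g/L.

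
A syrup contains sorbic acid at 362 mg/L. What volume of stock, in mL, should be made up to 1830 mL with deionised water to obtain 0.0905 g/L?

458 mL

0.0905 g/L = 90.5 mg/L.
V₁ = C₂V₂/C₁ = 90.5 × 1830 / 362 = 458 mL.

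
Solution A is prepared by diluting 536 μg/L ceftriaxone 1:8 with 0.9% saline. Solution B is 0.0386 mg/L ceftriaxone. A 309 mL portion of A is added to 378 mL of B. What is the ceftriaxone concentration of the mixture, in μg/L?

51.4 μg/L

C_A = 536 μg/L / 8 = 67.0 μg/L.
C_B = 0.0386 mg/L = 38.6 μg/L.
C_mix = (C_A·V_A + C_B·V_B)/(V_A + V_B) = (67.0×309 + 38.6×378) / 687.0 = 51.4 μg/L.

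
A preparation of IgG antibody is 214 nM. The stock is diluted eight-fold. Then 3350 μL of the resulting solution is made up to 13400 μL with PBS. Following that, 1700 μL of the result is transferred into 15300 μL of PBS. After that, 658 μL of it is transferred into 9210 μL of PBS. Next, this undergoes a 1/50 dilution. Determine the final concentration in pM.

Overall dilution factor = 8 × 4 × 10 × 15.00 × 50 = 2.40 × 10⁵.
214 nM / 2.40 × 10⁵ = 8.92 × 10⁻⁴ nM = 0.892 pM.

0.892 pM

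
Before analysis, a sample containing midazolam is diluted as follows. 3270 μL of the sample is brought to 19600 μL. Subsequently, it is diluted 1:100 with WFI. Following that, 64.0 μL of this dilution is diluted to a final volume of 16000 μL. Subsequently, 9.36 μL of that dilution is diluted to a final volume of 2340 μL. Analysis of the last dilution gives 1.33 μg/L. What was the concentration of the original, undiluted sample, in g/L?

Overall dilution factor = 5.994 × 100 × 250 × 250 = 3.75 × 10⁷.
Original = 1.33 μg/L × 3.75 × 10⁷ = 4.98 × 10⁷ μg/L = 49.8 g/L.

49.8 g/L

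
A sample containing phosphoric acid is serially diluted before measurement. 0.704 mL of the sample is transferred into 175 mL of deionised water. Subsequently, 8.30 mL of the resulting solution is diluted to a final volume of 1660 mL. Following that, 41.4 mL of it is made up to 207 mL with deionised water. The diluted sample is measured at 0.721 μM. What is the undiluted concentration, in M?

Overall dilution factor = 249.6 × 200 × 5 = 2.50 × 10⁵.
Original = 0.721 μM × 2.50 × 10⁵ = 1.80 × 10⁵ μM = 0.180 M.

0.180 M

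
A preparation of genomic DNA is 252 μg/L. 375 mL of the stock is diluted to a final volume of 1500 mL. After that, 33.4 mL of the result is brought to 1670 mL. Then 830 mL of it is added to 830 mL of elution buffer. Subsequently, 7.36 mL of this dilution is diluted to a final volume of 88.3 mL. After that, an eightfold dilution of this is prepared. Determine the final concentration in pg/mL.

6.56 pg/mL

Overall dilution factor = 4 × 50 × 2 × 12.00 × 8 = 3.84 × 10⁴.
252 μg/L / 3.84 × 10⁴ = 6.56 × 10⁻³ μg/L = 6.56 pg/mL.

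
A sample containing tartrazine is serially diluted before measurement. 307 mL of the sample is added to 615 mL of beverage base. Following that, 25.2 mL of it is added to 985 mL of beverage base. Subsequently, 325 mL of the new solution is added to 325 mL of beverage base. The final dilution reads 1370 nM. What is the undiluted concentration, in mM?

0.330 mM

Overall dilution factor = 3.003 × 40.09 × 2 = 241.
Original = 1370 nM × 241 = 3.30 × 10⁵ nM = 0.330 mM.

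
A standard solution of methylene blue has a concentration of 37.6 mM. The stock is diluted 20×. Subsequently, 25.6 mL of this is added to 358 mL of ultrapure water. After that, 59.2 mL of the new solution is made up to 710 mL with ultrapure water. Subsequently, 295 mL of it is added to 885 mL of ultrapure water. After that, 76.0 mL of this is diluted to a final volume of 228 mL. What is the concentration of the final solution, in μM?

0.872 μM

Overall dilution factor = 20 × 14.98 × 11.99 × 4 × 3 = 4.31 × 10⁴.
37.6 mM / 4.31 × 10⁴ = 8.72 × 10⁻⁴ mM = 0.872 μM.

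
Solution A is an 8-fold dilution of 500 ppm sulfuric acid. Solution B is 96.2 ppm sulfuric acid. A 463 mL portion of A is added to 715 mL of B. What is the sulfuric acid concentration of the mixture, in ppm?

83.0 ppm

C_A = 500 ppm / 8 = 62.5 ppm.
C_mix = (C_A·V_A + C_B·V_B)/(V_A + V_B) = (62.5×463 + 96.2×715) / 1178 = 83.0 ppm.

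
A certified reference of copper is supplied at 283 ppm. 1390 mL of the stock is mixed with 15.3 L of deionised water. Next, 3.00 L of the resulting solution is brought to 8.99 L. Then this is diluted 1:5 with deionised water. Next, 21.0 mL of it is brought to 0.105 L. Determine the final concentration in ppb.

Overall dilution factor = 12.01 × 2.997 × 5 × 5 = 900.
283 ppm / 900 = 0.315 ppm = 315 ppb.

315 ppb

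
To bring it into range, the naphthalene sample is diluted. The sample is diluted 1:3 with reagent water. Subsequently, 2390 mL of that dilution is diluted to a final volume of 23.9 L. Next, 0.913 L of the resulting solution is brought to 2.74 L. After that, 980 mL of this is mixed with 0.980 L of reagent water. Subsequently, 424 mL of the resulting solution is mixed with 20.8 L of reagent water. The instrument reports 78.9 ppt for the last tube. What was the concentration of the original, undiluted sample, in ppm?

Overall dilution factor = 3 × 10 × 3.001 × 2 × 50.06 = 9013.
Original = 78.9 ppt × 9013 = 7.11 × 10⁵ ppt = 0.711 ppm.

0.711 ppm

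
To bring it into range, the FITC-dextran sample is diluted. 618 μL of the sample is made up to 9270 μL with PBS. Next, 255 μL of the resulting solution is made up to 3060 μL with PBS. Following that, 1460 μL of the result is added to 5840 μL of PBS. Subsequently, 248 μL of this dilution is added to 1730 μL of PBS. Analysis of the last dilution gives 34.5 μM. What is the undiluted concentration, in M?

Overall dilution factor = 15 × 12 × 5 × 7.976 = 7178.
Original = 34.5 μM × 7178 = 2.48 × 10⁵ μM = 0.248 M.

0.248 M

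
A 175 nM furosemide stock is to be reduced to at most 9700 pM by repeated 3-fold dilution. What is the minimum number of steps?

Need 3ⁿ ≥ 18.0, so n ≥ log(18.0)/log(3) = 2.63.
Minimum whole steps: n = 3.

3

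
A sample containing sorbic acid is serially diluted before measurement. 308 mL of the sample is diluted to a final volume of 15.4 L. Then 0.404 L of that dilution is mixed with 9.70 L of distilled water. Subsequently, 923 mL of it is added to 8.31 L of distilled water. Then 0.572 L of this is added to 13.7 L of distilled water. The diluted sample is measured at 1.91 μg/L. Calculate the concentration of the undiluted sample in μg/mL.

596 μg/mL

Overall dilution factor = 50 × 25.01 × 10.00 × 24.95 = 3.12 × 10⁵.
Original = 1.91 μg/L × 3.12 × 10⁵ = 5.96 × 10⁵ μg/L = 596 μg/mL.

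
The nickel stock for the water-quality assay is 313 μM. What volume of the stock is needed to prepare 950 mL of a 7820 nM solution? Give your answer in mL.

7820 nM = 7.82 μM.
V₁ = C₂V₂/C₁ = 7.82 × 950 / 313 = 23.7 mL.

23.7 mL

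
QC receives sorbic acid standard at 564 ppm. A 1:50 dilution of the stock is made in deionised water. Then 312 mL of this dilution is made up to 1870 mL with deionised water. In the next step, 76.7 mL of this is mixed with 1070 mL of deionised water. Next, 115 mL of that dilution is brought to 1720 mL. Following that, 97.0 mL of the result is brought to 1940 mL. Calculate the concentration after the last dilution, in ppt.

Overall dilution factor = 50 × 5.994 × 14.95 × 14.96 × 20 = 1.34 × 10⁶.
564 ppm / 1.34 × 10⁶ = 4.21 × 10⁻⁴ ppm = 421 ppt.

421 ppt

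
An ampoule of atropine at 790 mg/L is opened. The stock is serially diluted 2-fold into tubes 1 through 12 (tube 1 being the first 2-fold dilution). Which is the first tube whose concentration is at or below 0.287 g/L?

Tube n has concentration 790 mg/L / 2ⁿ.
Need 2ⁿ ≥ 790 mg/L / 0.287 g/L = 2.75, so n ≥ 1.46.
First such tube: n = 2.

tube 2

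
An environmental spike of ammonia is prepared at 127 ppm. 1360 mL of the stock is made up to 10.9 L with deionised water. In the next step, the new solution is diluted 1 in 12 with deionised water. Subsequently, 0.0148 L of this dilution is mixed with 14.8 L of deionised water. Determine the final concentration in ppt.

Overall dilution factor = 8.015 × 12 × 1001 = 9.63 × 10⁴.
127 ppm / 9.63 × 10⁴ = 1.32 × 10⁻³ ppm = 1320 ppt.

1320 ppt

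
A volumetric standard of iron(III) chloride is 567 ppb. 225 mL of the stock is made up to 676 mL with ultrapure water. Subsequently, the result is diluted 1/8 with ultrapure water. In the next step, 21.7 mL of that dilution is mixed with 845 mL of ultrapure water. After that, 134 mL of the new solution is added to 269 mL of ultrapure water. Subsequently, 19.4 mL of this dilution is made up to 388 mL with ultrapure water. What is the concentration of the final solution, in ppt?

9.82 ppt

Overall dilution factor = 3.004 × 8 × 39.94 × 3.007 × 20 = 5.77 × 10⁴.
567 ppb / 5.77 × 10⁴ = 9.82 × 10⁻³ ppb = 9.82 ppt.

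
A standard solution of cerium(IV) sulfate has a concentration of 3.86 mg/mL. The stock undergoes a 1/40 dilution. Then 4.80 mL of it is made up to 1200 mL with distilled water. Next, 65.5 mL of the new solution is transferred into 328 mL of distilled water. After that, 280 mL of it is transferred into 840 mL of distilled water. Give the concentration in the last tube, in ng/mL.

16.1 ng/mL

Overall dilution factor = 40 × 250 × 6.008 × 4 = 2.40 × 10⁵.
3.86 mg/mL / 2.40 × 10⁵ = 1.61 × 10⁻⁵ mg/mL = 16.1 ng/mL.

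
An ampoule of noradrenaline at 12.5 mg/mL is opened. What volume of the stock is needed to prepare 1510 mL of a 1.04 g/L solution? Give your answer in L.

1.04 g/L = 1.04 mg/mL.
V₁ = C₂V₂/C₁ = 1.04 × 1510 / 12.5 = 126 mL = 0.126 L.

0.126 L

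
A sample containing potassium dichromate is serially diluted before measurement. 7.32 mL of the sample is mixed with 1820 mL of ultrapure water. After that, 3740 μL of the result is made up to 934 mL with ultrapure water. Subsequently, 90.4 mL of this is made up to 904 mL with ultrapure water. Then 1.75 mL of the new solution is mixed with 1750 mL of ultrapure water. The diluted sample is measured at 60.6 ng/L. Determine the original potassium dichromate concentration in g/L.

Overall dilution factor = 249.6 × 249.7 × 10 × 1001 = 6.24 × 10⁸.
Original = 60.6 ng/L × 6.24 × 10⁸ = 3.78 × 10¹⁰ ng/L = 37.8 g/L.

37.8 g/L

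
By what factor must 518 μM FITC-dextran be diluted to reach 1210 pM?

Factor = C₀/C_target = 518 μM / 1210 pM = 4.28 × 10⁵.

4.28 × 10⁵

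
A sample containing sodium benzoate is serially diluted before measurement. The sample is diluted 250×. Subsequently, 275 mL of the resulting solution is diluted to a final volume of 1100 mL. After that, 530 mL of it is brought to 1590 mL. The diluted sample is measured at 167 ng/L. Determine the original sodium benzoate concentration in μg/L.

Overall dilution factor = 250 × 4 × 3 = 3000.
Original = 167 ng/L × 3000 = 5.01 × 10⁵ ng/L = 501 μg/L.

501 μg/L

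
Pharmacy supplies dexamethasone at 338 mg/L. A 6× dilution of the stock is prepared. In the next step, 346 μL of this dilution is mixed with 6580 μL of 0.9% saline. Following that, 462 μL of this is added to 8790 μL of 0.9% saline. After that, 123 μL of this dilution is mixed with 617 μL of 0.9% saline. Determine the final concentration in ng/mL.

Overall dilution factor = 6 × 20.02 × 20.03 × 6.016 = 1.45 × 10⁴.
338 mg/L / 1.45 × 10⁴ = 0.0234 mg/L = 23.4 ng/mL.

23.4 ng/mL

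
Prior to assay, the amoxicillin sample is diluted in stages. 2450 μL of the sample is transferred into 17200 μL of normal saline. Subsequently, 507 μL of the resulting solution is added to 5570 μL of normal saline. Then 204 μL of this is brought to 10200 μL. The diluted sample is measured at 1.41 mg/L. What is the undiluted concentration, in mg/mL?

6.78 mg/mL

Overall dilution factor = 8.020 × 11.99 × 50 = 4807.
Original = 1.41 mg/L × 4807 = 6777 mg/L = 6.78 mg/mL.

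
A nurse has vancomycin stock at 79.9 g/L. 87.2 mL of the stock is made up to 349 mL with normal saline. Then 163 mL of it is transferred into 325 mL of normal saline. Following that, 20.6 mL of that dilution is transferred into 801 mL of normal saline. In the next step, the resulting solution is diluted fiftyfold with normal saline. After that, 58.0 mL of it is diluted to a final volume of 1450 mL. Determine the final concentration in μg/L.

134 μg/L

Overall dilution factor = 4.002 × 2.994 × 39.88 × 50 × 25 = 5.97 × 10⁵.
79.9 g/L / 5.97 × 10⁵ = 1.34 × 10⁻⁴ g/L = 134 μg/L.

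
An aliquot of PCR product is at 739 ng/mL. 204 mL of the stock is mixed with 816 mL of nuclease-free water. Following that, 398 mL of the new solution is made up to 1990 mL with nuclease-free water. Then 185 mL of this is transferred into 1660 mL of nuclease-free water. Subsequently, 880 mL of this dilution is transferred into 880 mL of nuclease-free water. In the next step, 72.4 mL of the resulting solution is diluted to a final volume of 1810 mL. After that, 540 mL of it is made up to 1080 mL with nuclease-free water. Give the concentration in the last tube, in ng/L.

Overall dilution factor = 5 × 5 × 9.973 × 2 × 25 × 2 = 2.49 × 10⁴.
739 ng/mL / 2.49 × 10⁴ = 0.0296 ng/mL = 29.6 ng/L.

29.6 ng/L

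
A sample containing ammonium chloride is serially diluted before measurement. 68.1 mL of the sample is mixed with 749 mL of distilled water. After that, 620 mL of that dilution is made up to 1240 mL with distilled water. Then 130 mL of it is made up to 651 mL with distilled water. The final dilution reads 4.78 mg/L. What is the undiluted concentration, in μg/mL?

Overall dilution factor = 12.00 × 2 × 5.008 = 120.
Original = 4.78 mg/L × 120 = 574 mg/L = 574 μg/mL.

574 μg/mL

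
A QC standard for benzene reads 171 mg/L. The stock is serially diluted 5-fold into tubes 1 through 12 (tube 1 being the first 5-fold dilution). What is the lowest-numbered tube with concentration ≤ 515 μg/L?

Tube n has concentration 171 mg/L / 5ⁿ.
Need 5ⁿ ≥ 171 mg/L / 515 μg/L = 332, so n ≥ 3.61.
First such tube: n = 4.

tube 4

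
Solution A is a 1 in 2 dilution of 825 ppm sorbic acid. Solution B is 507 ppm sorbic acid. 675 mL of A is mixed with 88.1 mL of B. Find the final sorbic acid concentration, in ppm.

423 ppm

C_A = 825 ppm / 2 = 412 ppm.
C_mix = (C_A·V_A + C_B·V_B)/(V_A + V_B) = (412×675 + 507×88.1) / 763.1 = 423 ppm.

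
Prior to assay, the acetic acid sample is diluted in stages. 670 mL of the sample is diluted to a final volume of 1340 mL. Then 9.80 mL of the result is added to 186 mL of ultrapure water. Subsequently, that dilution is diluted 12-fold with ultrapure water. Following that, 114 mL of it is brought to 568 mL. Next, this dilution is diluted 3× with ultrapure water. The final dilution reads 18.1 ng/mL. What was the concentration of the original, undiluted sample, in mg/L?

Overall dilution factor = 2 × 19.98 × 12 × 4.982 × 3 = 7167.
Original = 18.1 ng/mL × 7167 = 1.30 × 10⁵ ng/mL = 130 mg/L.

130 mg/L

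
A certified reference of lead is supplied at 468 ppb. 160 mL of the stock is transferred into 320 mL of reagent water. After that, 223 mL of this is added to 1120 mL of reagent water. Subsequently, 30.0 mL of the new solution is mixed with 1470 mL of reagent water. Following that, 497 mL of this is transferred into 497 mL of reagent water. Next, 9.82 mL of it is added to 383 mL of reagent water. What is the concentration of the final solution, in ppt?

Overall dilution factor = 3 × 6.022 × 50 × 2 × 40.00 = 7.23 × 10⁴.
468 ppb / 7.23 × 10⁴ = 6.48 × 10⁻³ ppb = 6.48 ppt.

6.48 ppt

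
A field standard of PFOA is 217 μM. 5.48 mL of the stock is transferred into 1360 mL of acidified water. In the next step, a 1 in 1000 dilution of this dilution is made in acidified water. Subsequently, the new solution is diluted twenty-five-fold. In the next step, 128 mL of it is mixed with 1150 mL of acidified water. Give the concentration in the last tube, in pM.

3.49 pM

Overall dilution factor = 249.2 × 1000 × 25 × 9.984 = 6.22 × 10⁷.
217 μM / 6.22 × 10⁷ = 3.49 × 10⁻⁶ μM = 3.49 pM.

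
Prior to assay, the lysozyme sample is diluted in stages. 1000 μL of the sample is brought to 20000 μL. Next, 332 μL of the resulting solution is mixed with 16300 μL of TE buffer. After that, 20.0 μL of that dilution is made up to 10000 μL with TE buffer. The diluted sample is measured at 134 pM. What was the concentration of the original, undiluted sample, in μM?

67.1 μM

Overall dilution factor = 20 × 50.10 × 500 = 5.01 × 10⁵.
Original = 134 pM × 5.01 × 10⁵ = 6.71 × 10⁷ pM = 67.1 μM.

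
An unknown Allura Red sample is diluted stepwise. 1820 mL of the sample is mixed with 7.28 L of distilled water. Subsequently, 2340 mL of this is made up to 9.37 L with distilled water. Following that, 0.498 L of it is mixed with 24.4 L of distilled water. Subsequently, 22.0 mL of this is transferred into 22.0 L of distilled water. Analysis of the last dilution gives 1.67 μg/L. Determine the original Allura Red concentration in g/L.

Overall dilution factor = 5 × 4.004 × 50.00 × 1001 = 1.00 × 10⁶.
Original = 1.67 μg/L × 1.00 × 10⁶ = 1.67 × 10⁶ μg/L = 1.67 g/L.

1.67 g/L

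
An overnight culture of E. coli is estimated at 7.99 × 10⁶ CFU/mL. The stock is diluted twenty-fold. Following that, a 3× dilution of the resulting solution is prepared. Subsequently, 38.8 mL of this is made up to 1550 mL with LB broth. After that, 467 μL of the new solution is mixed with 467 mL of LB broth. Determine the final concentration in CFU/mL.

Overall dilution factor = 20 × 3 × 39.95 × 1001 = 2.40 × 10⁶.
7.99 × 10⁶ CFU/mL / 2.40 × 10⁶ = 3.33 CFU/mL.

3.33 CFU/mL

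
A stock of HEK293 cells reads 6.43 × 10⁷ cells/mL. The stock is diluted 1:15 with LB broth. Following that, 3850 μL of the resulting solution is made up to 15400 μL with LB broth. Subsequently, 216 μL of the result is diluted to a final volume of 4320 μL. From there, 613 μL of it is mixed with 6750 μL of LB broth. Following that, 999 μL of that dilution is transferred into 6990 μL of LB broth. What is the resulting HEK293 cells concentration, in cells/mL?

558 cells/mL

Overall dilution factor = 15 × 4 × 20 × 12.01 × 7.997 = 1.15 × 10⁵.
6.43 × 10⁷ cells/mL / 1.15 × 10⁵ = 558 cells/mL.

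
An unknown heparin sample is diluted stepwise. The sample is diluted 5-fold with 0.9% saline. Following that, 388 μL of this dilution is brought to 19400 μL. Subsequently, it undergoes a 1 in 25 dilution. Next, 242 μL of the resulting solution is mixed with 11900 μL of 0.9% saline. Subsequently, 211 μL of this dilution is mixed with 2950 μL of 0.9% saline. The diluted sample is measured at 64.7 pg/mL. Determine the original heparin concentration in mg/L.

Overall dilution factor = 5 × 50 × 25 × 50.17 × 14.98 = 4.70 × 10⁶.
Original = 64.7 pg/mL × 4.70 × 10⁶ = 3.04 × 10⁸ pg/mL = 304 mg/L.

304 mg/L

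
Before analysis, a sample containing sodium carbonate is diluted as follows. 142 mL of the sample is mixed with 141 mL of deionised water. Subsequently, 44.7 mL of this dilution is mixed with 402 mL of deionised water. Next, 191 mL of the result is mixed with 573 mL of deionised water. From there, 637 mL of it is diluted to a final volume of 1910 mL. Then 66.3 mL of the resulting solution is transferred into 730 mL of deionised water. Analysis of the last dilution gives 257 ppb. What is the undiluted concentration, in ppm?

Overall dilution factor = 1.993 × 9.993 × 4 × 2.998 × 12.01 = 2869.
Original = 257 ppb × 2869 = 7.37 × 10⁵ ppb = 737 ppm.

737 ppm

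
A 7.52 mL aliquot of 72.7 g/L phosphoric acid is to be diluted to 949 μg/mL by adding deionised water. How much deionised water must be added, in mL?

949 μg/mL = 0.949 g/L.
V₂ = C₁V₁/C₂ = 72.7 × 7.52 / 0.949 = 576 mL.
Diluent to add = V₂ − V₁ = 576 − 7.52 = 569 mL.

569 mL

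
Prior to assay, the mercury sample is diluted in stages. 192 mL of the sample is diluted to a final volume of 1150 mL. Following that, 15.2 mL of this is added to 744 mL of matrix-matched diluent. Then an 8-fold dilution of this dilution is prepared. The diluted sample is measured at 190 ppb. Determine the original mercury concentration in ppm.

Overall dilution factor = 5.990 × 49.95 × 8 = 2393.
Original = 190 ppb × 2393 = 4.55 × 10⁵ ppb = 455 ppm.

455 ppm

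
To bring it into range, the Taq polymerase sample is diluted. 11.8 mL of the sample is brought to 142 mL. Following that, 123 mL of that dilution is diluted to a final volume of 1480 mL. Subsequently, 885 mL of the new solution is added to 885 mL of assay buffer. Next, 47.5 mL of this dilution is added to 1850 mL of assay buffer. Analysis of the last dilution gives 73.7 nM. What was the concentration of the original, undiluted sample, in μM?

Overall dilution factor = 12.03 × 12.03 × 2 × 39.95 = 1.16 × 10⁴.
Original = 73.7 nM × 1.16 × 10⁴ = 8.53 × 10⁵ nM = 853 μM.

853 μM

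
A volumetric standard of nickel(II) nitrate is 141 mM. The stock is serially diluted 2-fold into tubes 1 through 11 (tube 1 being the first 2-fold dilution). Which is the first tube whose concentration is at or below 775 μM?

Tube n has concentration 141 mM / 2ⁿ.
Need 2ⁿ ≥ 141 mM / 775 μM = 182, so n ≥ 7.51.
First such tube: n = 8.

tube 8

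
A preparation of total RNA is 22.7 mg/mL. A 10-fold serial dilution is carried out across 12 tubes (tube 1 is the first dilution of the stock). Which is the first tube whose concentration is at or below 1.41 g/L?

tube 2

Tube n has concentration 22.7 mg/mL / 10ⁿ.
Need 10ⁿ ≥ 22.7 mg/mL / 1.41 g/L = 16.1, so n ≥ 1.21.
First such tube: n = 2.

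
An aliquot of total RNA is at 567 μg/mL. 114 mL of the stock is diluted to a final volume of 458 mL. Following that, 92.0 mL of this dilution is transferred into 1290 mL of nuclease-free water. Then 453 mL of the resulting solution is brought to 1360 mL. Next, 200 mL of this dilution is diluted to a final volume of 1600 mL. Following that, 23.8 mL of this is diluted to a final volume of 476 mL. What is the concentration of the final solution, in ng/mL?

Overall dilution factor = 4.018 × 15.02 × 3.002 × 8 × 20 = 2.90 × 10⁴.
567 μg/mL / 2.90 × 10⁴ = 0.0196 μg/mL = 19.6 ng/mL.

19.6 ng/mL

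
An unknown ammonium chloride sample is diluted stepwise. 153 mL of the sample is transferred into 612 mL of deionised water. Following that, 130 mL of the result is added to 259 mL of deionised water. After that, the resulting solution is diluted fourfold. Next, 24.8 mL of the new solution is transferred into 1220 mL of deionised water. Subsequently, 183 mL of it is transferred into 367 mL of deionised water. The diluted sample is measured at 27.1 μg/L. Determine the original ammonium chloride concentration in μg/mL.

245 μg/mL

Overall dilution factor = 5 × 2.992 × 4 × 50.19 × 3.005 = 9028.
Original = 27.1 μg/L × 9028 = 2.45 × 10⁵ μg/L = 245 μg/mL.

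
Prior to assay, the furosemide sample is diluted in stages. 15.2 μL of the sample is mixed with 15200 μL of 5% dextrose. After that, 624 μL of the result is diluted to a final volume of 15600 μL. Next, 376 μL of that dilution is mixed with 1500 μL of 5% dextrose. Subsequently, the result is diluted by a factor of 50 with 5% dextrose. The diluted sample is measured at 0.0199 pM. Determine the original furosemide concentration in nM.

Overall dilution factor = 1001 × 25 × 4.989 × 50 = 6.24 × 10⁶.
Original = 0.0199 pM × 6.24 × 10⁶ = 1.24 × 10⁵ pM = 124 nM.

124 nM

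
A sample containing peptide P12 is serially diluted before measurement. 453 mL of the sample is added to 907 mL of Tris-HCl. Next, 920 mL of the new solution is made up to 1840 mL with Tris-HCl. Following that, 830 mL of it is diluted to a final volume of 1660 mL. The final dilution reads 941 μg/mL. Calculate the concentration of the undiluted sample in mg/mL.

11.3 mg/mL

Overall dilution factor = 3.002 × 2 × 2 = 12.0.
Original = 941 μg/mL × 12.0 = 1.13 × 10⁴ μg/mL = 11.3 mg/mL.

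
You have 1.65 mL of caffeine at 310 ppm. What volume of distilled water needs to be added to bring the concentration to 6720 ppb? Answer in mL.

74.5 mL

6720 ppb = 6.72 ppm.
V₂ = C₁V₁/C₂ = 310 × 1.65 / 6.72 = 76.1 mL.
Diluent to add = V₂ − V₁ = 76.1 − 1.65 = 74.5 mL.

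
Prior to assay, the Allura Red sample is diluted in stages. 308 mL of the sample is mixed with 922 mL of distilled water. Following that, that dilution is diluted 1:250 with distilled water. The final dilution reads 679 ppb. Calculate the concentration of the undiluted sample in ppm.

Overall dilution factor = 3.994 × 250 = 998.
Original = 679 ppb × 998 = 6.78 × 10⁵ ppb = 678 ppm.

678 ppm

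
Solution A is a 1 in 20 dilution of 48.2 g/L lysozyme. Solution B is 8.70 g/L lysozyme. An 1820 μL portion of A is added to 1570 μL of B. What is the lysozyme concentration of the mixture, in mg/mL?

C_A = 48.2 g/L / 20 = 2.41 g/L.
C_mix = (C_A·V_A + C_B·V_B)/(V_A + V_B) = (2.41×1820 + 8.70×1570) / 3390 = 5.32 g/L = 5.32 mg/mL.

5.32 mg/mL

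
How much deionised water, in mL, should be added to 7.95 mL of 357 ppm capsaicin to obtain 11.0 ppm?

V₂ = C₁V₁/C₂ = 357 × 7.95 / 11.0 = 258 mL.
Diluent to add = V₂ − V₁ = 258 − 7.95 = 250 mL.

250 mL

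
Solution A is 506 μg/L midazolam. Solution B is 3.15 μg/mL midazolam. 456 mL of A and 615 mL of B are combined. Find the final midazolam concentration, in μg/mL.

2.02 μg/mL

C_B = 3.15 μg/mL = 3150 μg/L.
C_mix = (C_A·V_A + C_B·V_B)/(V_A + V_B) = (506×456 + 3150×615) / 1071 = 2024 μg/L = 2.02 μg/mL.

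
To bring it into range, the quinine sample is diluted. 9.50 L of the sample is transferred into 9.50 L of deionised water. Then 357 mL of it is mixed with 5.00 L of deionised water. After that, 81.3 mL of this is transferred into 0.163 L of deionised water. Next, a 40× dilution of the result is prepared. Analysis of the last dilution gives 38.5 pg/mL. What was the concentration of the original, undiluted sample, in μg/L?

139 μg/L

Overall dilution factor = 2 × 15.01 × 3.005 × 40 = 3607.
Original = 38.5 pg/mL × 3607 = 1.39 × 10⁵ pg/mL = 139 μg/L.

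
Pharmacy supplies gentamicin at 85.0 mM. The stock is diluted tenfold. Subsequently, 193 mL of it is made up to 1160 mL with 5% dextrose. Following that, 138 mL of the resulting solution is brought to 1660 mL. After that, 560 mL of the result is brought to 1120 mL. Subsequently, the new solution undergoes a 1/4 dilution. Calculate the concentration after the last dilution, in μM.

Overall dilution factor = 10 × 6.010 × 12.03 × 2 × 4 = 5784.
85.0 mM / 5784 = 0.0147 mM = 14.7 μM.

14.7 μM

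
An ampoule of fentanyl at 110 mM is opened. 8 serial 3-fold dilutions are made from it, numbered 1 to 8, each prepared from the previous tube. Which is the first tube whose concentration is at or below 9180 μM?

tube 3

Tube n has concentration 110 mM / 3ⁿ.
Need 3ⁿ ≥ 110 mM / 9180 μM = 12.0, so n ≥ 2.26.
First such tube: n = 3.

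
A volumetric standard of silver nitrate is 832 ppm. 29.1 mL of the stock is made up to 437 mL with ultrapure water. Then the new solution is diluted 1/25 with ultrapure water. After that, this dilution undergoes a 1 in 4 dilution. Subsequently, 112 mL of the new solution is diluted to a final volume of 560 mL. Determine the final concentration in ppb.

111 ppb

Overall dilution factor = 15.02 × 25 × 4 × 5 = 7509.
832 ppm / 7509 = 0.111 ppm = 111 ppb.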